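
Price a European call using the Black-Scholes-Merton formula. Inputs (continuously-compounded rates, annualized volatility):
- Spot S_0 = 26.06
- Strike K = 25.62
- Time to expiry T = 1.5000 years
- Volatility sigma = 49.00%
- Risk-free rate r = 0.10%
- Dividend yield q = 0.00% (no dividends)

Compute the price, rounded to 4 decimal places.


Answer: Price = 6.3324

Derivation:
d1 = (ln(S/K) + (r - q + 0.5*sigma^2) * T) / (sigma * sqrt(T)) = 0.33093652
d2 = d1 - sigma * sqrt(T) = -0.26918847
exp(-rT) = 0.99850112; exp(-qT) = 1.00000000
C = S_0 * exp(-qT) * N(d1) - K * exp(-rT) * N(d2)
N(d1) = 0.62965378; N(d2) = 0.39389233
C = 26.0600 * 1.00000000 * 0.62965378 - 25.6200 * 0.99850112 * 0.39389233 = 6.3324


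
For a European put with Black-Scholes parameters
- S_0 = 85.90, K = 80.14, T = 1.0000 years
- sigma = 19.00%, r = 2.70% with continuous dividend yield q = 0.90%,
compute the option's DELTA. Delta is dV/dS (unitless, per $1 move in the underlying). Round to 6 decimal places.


Answer: Delta = -0.286838

Derivation:
d1 = 0.5550459146; d2 = 0.3650459146
phi(d1) = 0.3419890647; exp(-qT) = 0.9910403788; exp(-rT) = 0.9733612415
N(-d1) = 0.2894316277
Delta = -exp(-qT) * N(-d1) = -0.9910403788 * 0.2894316277 = -0.286838


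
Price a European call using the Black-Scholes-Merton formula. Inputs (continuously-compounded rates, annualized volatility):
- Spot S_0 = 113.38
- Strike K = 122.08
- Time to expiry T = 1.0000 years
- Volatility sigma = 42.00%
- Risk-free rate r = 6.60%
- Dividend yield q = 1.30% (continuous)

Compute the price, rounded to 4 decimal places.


Answer: Price = 17.6514

Derivation:
d1 = (ln(S/K) + (r - q + 0.5*sigma^2) * T) / (sigma * sqrt(T)) = 0.16016296
d2 = d1 - sigma * sqrt(T) = -0.25983704
exp(-rT) = 0.93613086; exp(-qT) = 0.98708414
C = S_0 * exp(-qT) * N(d1) - K * exp(-rT) * N(d2)
N(d1) = 0.56362365; N(d2) = 0.39749474
C = 113.3800 * 0.98708414 * 0.56362365 - 122.0800 * 0.93613086 * 0.39749474 = 17.6514


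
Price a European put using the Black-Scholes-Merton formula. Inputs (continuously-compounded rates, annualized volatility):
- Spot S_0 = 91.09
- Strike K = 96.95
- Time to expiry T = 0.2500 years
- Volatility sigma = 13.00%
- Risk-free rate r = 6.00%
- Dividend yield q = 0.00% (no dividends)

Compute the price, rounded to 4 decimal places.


d1 = (ln(S/K) + (r - q + 0.5*sigma^2) * T) / (sigma * sqrt(T)) = -0.69592081
d2 = d1 - sigma * sqrt(T) = -0.76092081
exp(-rT) = 0.98511194; exp(-qT) = 1.00000000
P = K * exp(-rT) * N(-d2) - S_0 * exp(-qT) * N(-d1)
N(-d1) = 0.75676079; N(-d2) = 0.77664782
P = 96.9500 * 0.98511194 * 0.77664782 - 91.0900 * 1.00000000 * 0.75676079 = 5.2417

Answer: Price = 5.2417


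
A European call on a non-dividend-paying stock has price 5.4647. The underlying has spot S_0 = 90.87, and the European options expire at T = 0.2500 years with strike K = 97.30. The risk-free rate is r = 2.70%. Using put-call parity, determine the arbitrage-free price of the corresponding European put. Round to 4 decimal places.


Put-call parity: C - P = S_0 * exp(-qT) - K * exp(-rT).
S_0 * exp(-qT) = 90.8700 * 1.00000000 = 90.87000000
K * exp(-rT) = 97.3000 * 0.99327273 = 96.64543664
P = C - S*exp(-qT) + K*exp(-rT)
P = 5.4647 - 90.87000000 + 96.64543664 = 11.2401

Answer: Put price = 11.2401


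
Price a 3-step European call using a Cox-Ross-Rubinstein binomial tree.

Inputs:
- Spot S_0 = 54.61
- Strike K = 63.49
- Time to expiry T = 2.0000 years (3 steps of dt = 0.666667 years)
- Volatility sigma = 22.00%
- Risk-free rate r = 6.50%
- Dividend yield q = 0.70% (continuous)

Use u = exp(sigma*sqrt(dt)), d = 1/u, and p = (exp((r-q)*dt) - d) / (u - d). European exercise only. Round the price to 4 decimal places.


dt = T/N = 0.666667
u = exp(sigma*sqrt(dt)) = 1.196774; d = 1/u = 0.835580
p = (exp((r-q)*dt) - d) / (u - d) = 0.564362
Discount per step: exp(-r*dt) = 0.957592
Stock lattice S(k, i) with i counting down-moves:
  k=0: S(0,0) = 54.6100
  k=1: S(1,0) = 65.3558; S(1,1) = 45.6310
  k=2: S(2,0) = 78.2161; S(2,1) = 54.6100; S(2,2) = 38.1284
  k=3: S(3,0) = 93.6070; S(3,1) = 65.3558; S(3,2) = 45.6310; S(3,3) = 31.8593
Terminal payoffs V(N, i) = max(S_T - K, 0):
  V(3,0) = 30.116962; V(3,1) = 1.865805; V(3,2) = 0.000000; V(3,3) = 0.000000
Backward induction: V(k, i) = exp(-r*dt) * [p * V(k+1, i) + (1-p) * V(k+1, i+1)].
  V(2,0) = exp(-r*dt) * [p*30.116962 + (1-p)*1.865805] = 17.054417
  V(2,1) = exp(-r*dt) * [p*1.865805 + (1-p)*0.000000] = 1.008335
  V(2,2) = exp(-r*dt) * [p*0.000000 + (1-p)*0.000000] = 0.000000
  V(1,0) = exp(-r*dt) * [p*17.054417 + (1-p)*1.008335] = 9.637337
  V(1,1) = exp(-r*dt) * [p*1.008335 + (1-p)*0.000000] = 0.544933
  V(0,0) = exp(-r*dt) * [p*9.637337 + (1-p)*0.544933] = 5.435620

Answer: Price = V(0,0) = 5.4356


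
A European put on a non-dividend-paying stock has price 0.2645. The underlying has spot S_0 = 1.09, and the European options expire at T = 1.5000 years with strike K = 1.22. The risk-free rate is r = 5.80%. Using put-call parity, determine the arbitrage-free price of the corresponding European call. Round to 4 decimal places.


Answer: Call price = 0.2362

Derivation:
Put-call parity: C - P = S_0 * exp(-qT) - K * exp(-rT).
S_0 * exp(-qT) = 1.0900 * 1.00000000 = 1.09000000
K * exp(-rT) = 1.2200 * 0.91667710 = 1.11834606
C = P + S*exp(-qT) - K*exp(-rT)
C = 0.2645 + 1.09000000 - 1.11834606 = 0.2362


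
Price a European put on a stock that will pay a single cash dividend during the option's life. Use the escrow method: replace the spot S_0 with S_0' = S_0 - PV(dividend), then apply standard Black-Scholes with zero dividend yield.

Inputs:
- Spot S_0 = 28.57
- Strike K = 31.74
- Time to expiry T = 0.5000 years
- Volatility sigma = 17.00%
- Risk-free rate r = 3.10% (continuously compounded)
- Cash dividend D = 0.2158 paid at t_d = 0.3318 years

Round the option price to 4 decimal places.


Answer: Price = 3.3185

Derivation:
PV(D) = D * exp(-r * t_d) = 0.2158 * 0.98976692 = 0.21359170
S_0' = S_0 - PV(D) = 28.5700 - 0.21359170 = 28.35640830
d1 = (ln(S_0'/K) + (r + sigma^2/2)*T) / (sigma*sqrt(T)) = -0.74869854
d2 = d1 - sigma*sqrt(T) = -0.86890669
exp(-rT) = 0.98461951
N(-d1) = 0.77298054; N(-d2) = 0.80755091
P = K * exp(-rT) * N(-d2) - S_0' * N(-d1) = 31.7400 * 0.98461951 * 0.80755091 - 28.35640830 * 0.77298054 = 3.3185


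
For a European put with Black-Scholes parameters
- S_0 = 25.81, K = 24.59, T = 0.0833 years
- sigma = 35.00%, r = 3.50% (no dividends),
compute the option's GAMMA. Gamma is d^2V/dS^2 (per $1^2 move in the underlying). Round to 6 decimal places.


Answer: Gamma = 0.130902

Derivation:
d1 = 0.5587207317; d2 = 0.4577046439
phi(d1) = 0.3412899188; exp(-qT) = 1.0000000000; exp(-rT) = 0.9970887459
Gamma = exp(-qT) * phi(d1) / (S * sigma * sqrt(T)) = 1.0000000000 * 0.3412899188 / (25.8100 * 0.3500 * 0.2886173938) = 0.130902


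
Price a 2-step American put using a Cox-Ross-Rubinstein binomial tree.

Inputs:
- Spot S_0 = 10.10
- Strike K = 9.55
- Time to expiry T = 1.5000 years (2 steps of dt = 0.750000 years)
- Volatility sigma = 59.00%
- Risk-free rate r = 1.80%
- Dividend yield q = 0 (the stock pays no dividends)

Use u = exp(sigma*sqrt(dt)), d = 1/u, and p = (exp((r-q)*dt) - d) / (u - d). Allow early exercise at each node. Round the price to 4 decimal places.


dt = T/N = 0.750000
u = exp(sigma*sqrt(dt)) = 1.666882; d = 1/u = 0.599922
p = (exp((r-q)*dt) - d) / (u - d) = 0.387708
Discount per step: exp(-r*dt) = 0.986591
Stock lattice S(k, i) with i counting down-moves:
  k=0: S(0,0) = 10.1000
  k=1: S(1,0) = 16.8355; S(1,1) = 6.0592
  k=2: S(2,0) = 28.0628; S(2,1) = 10.1000; S(2,2) = 3.6351
Terminal payoffs V(N, i) = max(K - S_T, 0):
  V(2,0) = 0.000000; V(2,1) = 0.000000; V(2,2) = 5.914941
Backward induction: V(k, i) = exp(-r*dt) * [p * V(k+1, i) + (1-p) * V(k+1, i+1)]; then take max(V_cont, immediate exercise) for American.
  V(1,0) = exp(-r*dt) * [p*0.000000 + (1-p)*0.000000] = 0.000000; exercise = 0.000000; V(1,0) = max -> 0.000000
  V(1,1) = exp(-r*dt) * [p*0.000000 + (1-p)*5.914941] = 3.573105; exercise = 3.490784; V(1,1) = max -> 3.573105
  V(0,0) = exp(-r*dt) * [p*0.000000 + (1-p)*3.573105] = 2.158446; exercise = 0.000000; V(0,0) = max -> 2.158446

Answer: Price = V(0,0) = 2.1584


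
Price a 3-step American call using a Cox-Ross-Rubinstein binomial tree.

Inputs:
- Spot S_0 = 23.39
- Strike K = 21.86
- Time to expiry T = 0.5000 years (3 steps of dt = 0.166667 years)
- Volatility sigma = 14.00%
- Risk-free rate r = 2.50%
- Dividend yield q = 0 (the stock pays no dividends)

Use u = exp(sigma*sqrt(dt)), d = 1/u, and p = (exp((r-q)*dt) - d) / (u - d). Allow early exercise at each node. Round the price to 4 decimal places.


Answer: Price = V(0,0) = 2.0337

Derivation:
dt = T/N = 0.166667
u = exp(sigma*sqrt(dt)) = 1.058820; d = 1/u = 0.944448
p = (exp((r-q)*dt) - d) / (u - d) = 0.522222
Discount per step: exp(-r*dt) = 0.995842
Stock lattice S(k, i) with i counting down-moves:
  k=0: S(0,0) = 23.3900
  k=1: S(1,0) = 24.7658; S(1,1) = 22.0906
  k=2: S(2,0) = 26.2225; S(2,1) = 23.3900; S(2,2) = 20.8635
  k=3: S(3,0) = 27.7649; S(3,1) = 24.7658; S(3,2) = 22.0906; S(3,3) = 19.7044
Terminal payoffs V(N, i) = max(S_T - K, 0):
  V(3,0) = 5.904906; V(3,1) = 2.905792; V(3,2) = 0.230636; V(3,3) = 0.000000
Backward induction: V(k, i) = exp(-r*dt) * [p * V(k+1, i) + (1-p) * V(k+1, i+1)]; then take max(V_cont, immediate exercise) for American.
  V(2,0) = exp(-r*dt) * [p*5.904906 + (1-p)*2.905792] = 4.453401; exercise = 4.362507; V(2,0) = max -> 4.453401
  V(2,1) = exp(-r*dt) * [p*2.905792 + (1-p)*0.230636] = 1.620894; exercise = 1.530000; V(2,1) = max -> 1.620894
  V(2,2) = exp(-r*dt) * [p*0.230636 + (1-p)*0.000000] = 0.119943; exercise = 0.000000; V(2,2) = max -> 0.119943
  V(1,0) = exp(-r*dt) * [p*4.453401 + (1-p)*1.620894] = 3.087202; exercise = 2.905792; V(1,0) = max -> 3.087202
  V(1,1) = exp(-r*dt) * [p*1.620894 + (1-p)*0.119943] = 0.900015; exercise = 0.230636; V(1,1) = max -> 0.900015
  V(0,0) = exp(-r*dt) * [p*3.087202 + (1-p)*0.900015] = 2.033720; exercise = 1.530000; V(0,0) = max -> 2.033720


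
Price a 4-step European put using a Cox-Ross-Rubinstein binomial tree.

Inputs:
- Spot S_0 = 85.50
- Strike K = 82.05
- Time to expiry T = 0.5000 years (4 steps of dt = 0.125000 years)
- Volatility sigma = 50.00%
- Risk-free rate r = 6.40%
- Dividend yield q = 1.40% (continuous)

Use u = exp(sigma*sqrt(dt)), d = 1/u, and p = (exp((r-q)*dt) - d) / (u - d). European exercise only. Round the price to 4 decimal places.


Answer: Price = V(0,0) = 8.8594

Derivation:
dt = T/N = 0.125000
u = exp(sigma*sqrt(dt)) = 1.193365; d = 1/u = 0.837967
p = (exp((r-q)*dt) - d) / (u - d) = 0.473562
Discount per step: exp(-r*dt) = 0.992032
Stock lattice S(k, i) with i counting down-moves:
  k=0: S(0,0) = 85.5000
  k=1: S(1,0) = 102.0327; S(1,1) = 71.6462
  k=2: S(2,0) = 121.7622; S(2,1) = 85.5000; S(2,2) = 60.0371
  k=3: S(3,0) = 145.3067; S(3,1) = 102.0327; S(3,2) = 71.6462; S(3,3) = 50.3091
  k=4: S(4,0) = 173.4038; S(4,1) = 121.7622; S(4,2) = 85.5000; S(4,3) = 60.0371; S(4,4) = 42.1574
Terminal payoffs V(N, i) = max(K - S_T, 0):
  V(4,0) = 0.000000; V(4,1) = 0.000000; V(4,2) = 0.000000; V(4,3) = 22.012883; V(4,4) = 39.892627
Backward induction: V(k, i) = exp(-r*dt) * [p * V(k+1, i) + (1-p) * V(k+1, i+1)].
  V(3,0) = exp(-r*dt) * [p*0.000000 + (1-p)*0.000000] = 0.000000
  V(3,1) = exp(-r*dt) * [p*0.000000 + (1-p)*0.000000] = 0.000000
  V(3,2) = exp(-r*dt) * [p*0.000000 + (1-p)*22.012883] = 11.496090
  V(3,3) = exp(-r*dt) * [p*22.012883 + (1-p)*39.892627] = 31.175067
  V(2,0) = exp(-r*dt) * [p*0.000000 + (1-p)*0.000000] = 0.000000
  V(2,1) = exp(-r*dt) * [p*0.000000 + (1-p)*11.496090] = 6.003761
  V(2,2) = exp(-r*dt) * [p*11.496090 + (1-p)*31.175067] = 21.681711
  V(1,0) = exp(-r*dt) * [p*0.000000 + (1-p)*6.003761] = 3.135427
  V(1,1) = exp(-r*dt) * [p*6.003761 + (1-p)*21.681711] = 14.143633
  V(0,0) = exp(-r*dt) * [p*3.135427 + (1-p)*14.143633] = 8.859410


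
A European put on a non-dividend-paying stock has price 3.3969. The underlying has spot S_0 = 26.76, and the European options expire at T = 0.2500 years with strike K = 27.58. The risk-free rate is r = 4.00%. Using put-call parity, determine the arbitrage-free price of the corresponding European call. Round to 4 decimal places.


Answer: Call price = 2.8513

Derivation:
Put-call parity: C - P = S_0 * exp(-qT) - K * exp(-rT).
S_0 * exp(-qT) = 26.7600 * 1.00000000 = 26.76000000
K * exp(-rT) = 27.5800 * 0.99004983 = 27.30557441
C = P + S*exp(-qT) - K*exp(-rT)
C = 3.3969 + 26.76000000 - 27.30557441 = 2.8513


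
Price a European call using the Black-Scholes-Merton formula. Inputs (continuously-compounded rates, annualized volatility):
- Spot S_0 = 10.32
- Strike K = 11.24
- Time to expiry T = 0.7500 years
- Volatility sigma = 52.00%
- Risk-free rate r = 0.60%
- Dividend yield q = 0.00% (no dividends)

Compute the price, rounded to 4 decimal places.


d1 = (ln(S/K) + (r - q + 0.5*sigma^2) * T) / (sigma * sqrt(T)) = 0.04553276
d2 = d1 - sigma * sqrt(T) = -0.40480045
exp(-rT) = 0.99551011; exp(-qT) = 1.00000000
C = S_0 * exp(-qT) * N(d1) - K * exp(-rT) * N(d2)
N(d1) = 0.51815867; N(d2) = 0.34281210
C = 10.3200 * 1.00000000 * 0.51815867 - 11.2400 * 0.99551011 * 0.34281210 = 1.5115

Answer: Price = 1.5115


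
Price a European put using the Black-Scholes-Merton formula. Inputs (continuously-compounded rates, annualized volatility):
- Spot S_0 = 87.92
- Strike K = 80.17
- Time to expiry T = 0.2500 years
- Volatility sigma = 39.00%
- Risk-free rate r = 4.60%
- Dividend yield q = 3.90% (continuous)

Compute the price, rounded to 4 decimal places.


d1 = (ln(S/K) + (r - q + 0.5*sigma^2) * T) / (sigma * sqrt(T)) = 0.57969451
d2 = d1 - sigma * sqrt(T) = 0.38469451
exp(-rT) = 0.98856587; exp(-qT) = 0.99029738
P = K * exp(-rT) * N(-d2) - S_0 * exp(-qT) * N(-d1)
N(-d1) = 0.28106032; N(-d2) = 0.35023188
P = 80.1700 * 0.98856587 * 0.35023188 - 87.9200 * 0.99029738 * 0.28106032 = 3.2860

Answer: Price = 3.2860


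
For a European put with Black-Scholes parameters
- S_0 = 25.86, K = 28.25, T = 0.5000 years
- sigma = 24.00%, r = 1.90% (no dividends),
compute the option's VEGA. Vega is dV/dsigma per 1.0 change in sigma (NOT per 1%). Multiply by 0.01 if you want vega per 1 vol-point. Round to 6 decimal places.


d1 = -0.3800468211; d2 = -0.5497524486
phi(d1) = 0.3711472754; exp(-qT) = 1.0000000000; exp(-rT) = 0.9905449824
Vega = S * exp(-qT) * phi(d1) * sqrt(T) = 25.8600 * 1.0000000000 * 0.3711472754 * 0.7071067812 = 6.786718

Answer: Vega = 6.786718


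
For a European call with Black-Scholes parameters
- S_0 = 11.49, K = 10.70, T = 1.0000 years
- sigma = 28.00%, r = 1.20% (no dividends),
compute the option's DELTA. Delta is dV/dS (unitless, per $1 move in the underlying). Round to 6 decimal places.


d1 = 0.4372619657; d2 = 0.1572619657
phi(d1) = 0.3625700629; exp(-qT) = 1.0000000000; exp(-rT) = 0.9880717129
N(d1) = 0.6690393123
Delta = exp(-qT) * N(d1) = 1.0000000000 * 0.6690393123 = 0.669039

Answer: Delta = 0.669039


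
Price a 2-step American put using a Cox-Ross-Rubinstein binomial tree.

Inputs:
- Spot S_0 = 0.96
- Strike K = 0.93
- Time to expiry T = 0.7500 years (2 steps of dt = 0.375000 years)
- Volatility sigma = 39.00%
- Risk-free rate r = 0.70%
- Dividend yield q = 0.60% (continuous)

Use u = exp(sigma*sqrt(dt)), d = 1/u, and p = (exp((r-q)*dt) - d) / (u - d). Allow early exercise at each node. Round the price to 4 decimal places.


Answer: Price = V(0,0) = 0.1039

Derivation:
dt = T/N = 0.375000
u = exp(sigma*sqrt(dt)) = 1.269757; d = 1/u = 0.787552
p = (exp((r-q)*dt) - d) / (u - d) = 0.441354
Discount per step: exp(-r*dt) = 0.997378
Stock lattice S(k, i) with i counting down-moves:
  k=0: S(0,0) = 0.9600
  k=1: S(1,0) = 1.2190; S(1,1) = 0.7561
  k=2: S(2,0) = 1.5478; S(2,1) = 0.9600; S(2,2) = 0.5954
Terminal payoffs V(N, i) = max(K - S_T, 0):
  V(2,0) = 0.000000; V(2,1) = 0.000000; V(2,2) = 0.334571
Backward induction: V(k, i) = exp(-r*dt) * [p * V(k+1, i) + (1-p) * V(k+1, i+1)]; then take max(V_cont, immediate exercise) for American.
  V(1,0) = exp(-r*dt) * [p*0.000000 + (1-p)*0.000000] = 0.000000; exercise = 0.000000; V(1,0) = max -> 0.000000
  V(1,1) = exp(-r*dt) * [p*0.000000 + (1-p)*0.334571] = 0.186417; exercise = 0.173950; V(1,1) = max -> 0.186417
  V(0,0) = exp(-r*dt) * [p*0.000000 + (1-p)*0.186417] = 0.103868; exercise = 0.000000; V(0,0) = max -> 0.103868


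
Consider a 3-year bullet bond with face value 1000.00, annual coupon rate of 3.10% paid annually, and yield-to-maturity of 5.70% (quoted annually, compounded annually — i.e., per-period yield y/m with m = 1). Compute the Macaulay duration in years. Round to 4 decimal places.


Coupon per period c = face * coupon_rate / m = 31.000000
Periods per year m = 1; per-period yield y/m = 0.057000
Number of cashflows N = 3
Cashflows (t years, CF_t, discount factor 1/(1+y/m)^(m*t), PV):
  t = 1.0000: CF_t = 31.000000, DF = 0.946074, PV = 29.328288
  t = 2.0000: CF_t = 31.000000, DF = 0.895056, PV = 27.746724
  t = 3.0000: CF_t = 1031.000000, DF = 0.846789, PV = 873.039118
Price P = sum_t PV_t = 930.114130
Macaulay numerator sum_t t * PV_t:
  t * PV_t at t = 1.0000: 29.328288
  t * PV_t at t = 2.0000: 55.493449
  t * PV_t at t = 3.0000: 2619.117354
Macaulay duration D = (sum_t t * PV_t) / P = 2703.939090 / 930.114130 = 2.907105

Answer: Macaulay duration = 2.9071 years


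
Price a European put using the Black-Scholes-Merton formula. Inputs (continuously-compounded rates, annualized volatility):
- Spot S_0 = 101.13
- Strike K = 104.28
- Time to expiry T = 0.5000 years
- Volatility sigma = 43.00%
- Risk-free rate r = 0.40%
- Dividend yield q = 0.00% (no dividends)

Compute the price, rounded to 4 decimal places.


Answer: Price = 13.9233

Derivation:
d1 = (ln(S/K) + (r - q + 0.5*sigma^2) * T) / (sigma * sqrt(T)) = 0.05772698
d2 = d1 - sigma * sqrt(T) = -0.24632894
exp(-rT) = 0.99800200; exp(-qT) = 1.00000000
P = K * exp(-rT) * N(-d2) - S_0 * exp(-qT) * N(-d1)
N(-d1) = 0.47698305; N(-d2) = 0.59728620
P = 104.2800 * 0.99800200 * 0.59728620 - 101.1300 * 1.00000000 * 0.47698305 = 13.9233


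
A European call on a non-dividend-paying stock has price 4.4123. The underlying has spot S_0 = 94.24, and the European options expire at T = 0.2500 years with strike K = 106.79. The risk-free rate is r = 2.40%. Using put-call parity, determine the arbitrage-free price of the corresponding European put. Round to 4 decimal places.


Put-call parity: C - P = S_0 * exp(-qT) - K * exp(-rT).
S_0 * exp(-qT) = 94.2400 * 1.00000000 = 94.24000000
K * exp(-rT) = 106.7900 * 0.99401796 = 106.15117838
P = C - S*exp(-qT) + K*exp(-rT)
P = 4.4123 - 94.24000000 + 106.15117838 = 16.3235

Answer: Put price = 16.3235


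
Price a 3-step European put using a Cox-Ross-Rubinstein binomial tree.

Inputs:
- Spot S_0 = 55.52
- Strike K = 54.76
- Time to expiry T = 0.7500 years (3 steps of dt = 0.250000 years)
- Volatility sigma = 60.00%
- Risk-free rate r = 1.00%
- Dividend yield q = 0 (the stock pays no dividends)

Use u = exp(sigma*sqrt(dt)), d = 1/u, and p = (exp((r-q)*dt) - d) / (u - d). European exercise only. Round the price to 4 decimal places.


dt = T/N = 0.250000
u = exp(sigma*sqrt(dt)) = 1.349859; d = 1/u = 0.740818
p = (exp((r-q)*dt) - d) / (u - d) = 0.429667
Discount per step: exp(-r*dt) = 0.997503
Stock lattice S(k, i) with i counting down-moves:
  k=0: S(0,0) = 55.5200
  k=1: S(1,0) = 74.9442; S(1,1) = 41.1302
  k=2: S(2,0) = 101.1640; S(2,1) = 55.5200; S(2,2) = 30.4700
  k=3: S(3,0) = 136.5572; S(3,1) = 74.9442; S(3,2) = 41.1302; S(3,3) = 22.5727
Terminal payoffs V(N, i) = max(K - S_T, 0):
  V(3,0) = 0.000000; V(3,1) = 0.000000; V(3,2) = 13.629772; V(3,3) = 32.187252
Backward induction: V(k, i) = exp(-r*dt) * [p * V(k+1, i) + (1-p) * V(k+1, i+1)].
  V(2,0) = exp(-r*dt) * [p*0.000000 + (1-p)*0.000000] = 0.000000
  V(2,1) = exp(-r*dt) * [p*0.000000 + (1-p)*13.629772] = 7.754094
  V(2,2) = exp(-r*dt) * [p*13.629772 + (1-p)*32.187252] = 24.153249
  V(1,0) = exp(-r*dt) * [p*0.000000 + (1-p)*7.754094] = 4.411370
  V(1,1) = exp(-r*dt) * [p*7.754094 + (1-p)*24.153249] = 17.064352
  V(0,0) = exp(-r*dt) * [p*4.411370 + (1-p)*17.064352] = 11.598744

Answer: Price = V(0,0) = 11.5987


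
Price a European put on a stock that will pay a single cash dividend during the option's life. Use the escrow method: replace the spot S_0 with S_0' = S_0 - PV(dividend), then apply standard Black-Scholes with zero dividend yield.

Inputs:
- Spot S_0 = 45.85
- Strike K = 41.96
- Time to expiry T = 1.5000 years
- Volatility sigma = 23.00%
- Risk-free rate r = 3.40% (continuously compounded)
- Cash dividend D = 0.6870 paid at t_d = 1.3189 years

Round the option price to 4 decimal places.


PV(D) = D * exp(-r * t_d) = 0.6870 * 0.95614797 = 0.65687365
S_0' = S_0 - PV(D) = 45.8500 - 0.65687365 = 45.19312635
d1 = (ln(S_0'/K) + (r + sigma^2/2)*T) / (sigma*sqrt(T)) = 0.58540398
d2 = d1 - sigma*sqrt(T) = 0.30371266
exp(-rT) = 0.95027867
N(-d1) = 0.27913806; N(-d2) = 0.38067341
P = K * exp(-rT) * N(-d2) - S_0' * N(-d1) = 41.9600 * 0.95027867 * 0.38067341 - 45.19312635 * 0.27913806 = 2.5637

Answer: Price = 2.5637


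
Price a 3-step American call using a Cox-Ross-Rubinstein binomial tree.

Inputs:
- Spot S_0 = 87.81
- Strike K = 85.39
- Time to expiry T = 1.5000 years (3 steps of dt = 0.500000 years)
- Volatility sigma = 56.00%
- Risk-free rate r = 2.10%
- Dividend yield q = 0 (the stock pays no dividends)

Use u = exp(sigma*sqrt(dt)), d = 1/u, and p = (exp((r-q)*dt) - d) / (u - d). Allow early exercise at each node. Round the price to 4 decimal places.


dt = T/N = 0.500000
u = exp(sigma*sqrt(dt)) = 1.485839; d = 1/u = 0.673020
p = (exp((r-q)*dt) - d) / (u - d) = 0.415265
Discount per step: exp(-r*dt) = 0.989555
Stock lattice S(k, i) with i counting down-moves:
  k=0: S(0,0) = 87.8100
  k=1: S(1,0) = 130.4715; S(1,1) = 59.0979
  k=2: S(2,0) = 193.8598; S(2,1) = 87.8100; S(2,2) = 39.7741
  k=3: S(3,0) = 288.0444; S(3,1) = 130.4715; S(3,2) = 59.0979; S(3,3) = 26.7688
Terminal payoffs V(N, i) = max(S_T - K, 0):
  V(3,0) = 202.654442; V(3,1) = 45.081549; V(3,2) = 0.000000; V(3,3) = 0.000000
Backward induction: V(k, i) = exp(-r*dt) * [p * V(k+1, i) + (1-p) * V(k+1, i+1)]; then take max(V_cont, immediate exercise) for American.
  V(2,0) = exp(-r*dt) * [p*202.654442 + (1-p)*45.081549] = 109.361659; exercise = 108.469755; V(2,0) = max -> 109.361659
  V(2,1) = exp(-r*dt) * [p*45.081549 + (1-p)*0.000000] = 18.525235; exercise = 2.420000; V(2,1) = max -> 18.525235
  V(2,2) = exp(-r*dt) * [p*0.000000 + (1-p)*0.000000] = 0.000000; exercise = 0.000000; V(2,2) = max -> 0.000000
  V(1,0) = exp(-r*dt) * [p*109.361659 + (1-p)*18.525235] = 55.658897; exercise = 45.081549; V(1,0) = max -> 55.658897
  V(1,1) = exp(-r*dt) * [p*18.525235 + (1-p)*0.000000] = 7.612523; exercise = 0.000000; V(1,1) = max -> 7.612523
  V(0,0) = exp(-r*dt) * [p*55.658897 + (1-p)*7.612523] = 27.276572; exercise = 2.420000; V(0,0) = max -> 27.276572

Answer: Price = V(0,0) = 27.2766


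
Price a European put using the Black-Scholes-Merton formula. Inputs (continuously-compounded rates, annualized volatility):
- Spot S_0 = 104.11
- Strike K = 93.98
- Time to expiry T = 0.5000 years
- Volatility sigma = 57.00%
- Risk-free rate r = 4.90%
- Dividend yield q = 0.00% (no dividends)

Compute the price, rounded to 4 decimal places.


d1 = (ln(S/K) + (r - q + 0.5*sigma^2) * T) / (sigma * sqrt(T)) = 0.51628977
d2 = d1 - sigma * sqrt(T) = 0.11323891
exp(-rT) = 0.97579769; exp(-qT) = 1.00000000
P = K * exp(-rT) * N(-d2) - S_0 * exp(-qT) * N(-d1)
N(-d1) = 0.30282602; N(-d2) = 0.45492058
P = 93.9800 * 0.97579769 * 0.45492058 - 104.1100 * 1.00000000 * 0.30282602 = 10.1915

Answer: Price = 10.1915


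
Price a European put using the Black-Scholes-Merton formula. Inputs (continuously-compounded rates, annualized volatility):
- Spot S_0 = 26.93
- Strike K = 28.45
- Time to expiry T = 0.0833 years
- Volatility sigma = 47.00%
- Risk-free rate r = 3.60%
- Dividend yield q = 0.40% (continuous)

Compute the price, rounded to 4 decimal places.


d1 = (ln(S/K) + (r - q + 0.5*sigma^2) * T) / (sigma * sqrt(T)) = -0.31729534
d2 = d1 - sigma * sqrt(T) = -0.45294552
exp(-rT) = 0.99700569; exp(-qT) = 0.99966686
P = K * exp(-rT) * N(-d2) - S_0 * exp(-qT) * N(-d1)
N(-d1) = 0.62449024; N(-d2) = 0.67470601
P = 28.4500 * 0.99700569 * 0.67470601 - 26.9300 * 0.99966686 * 0.62449024 = 2.3260

Answer: Price = 2.3260


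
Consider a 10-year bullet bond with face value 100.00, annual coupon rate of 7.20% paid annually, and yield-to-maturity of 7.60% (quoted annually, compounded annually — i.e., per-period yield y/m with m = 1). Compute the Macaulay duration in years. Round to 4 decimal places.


Coupon per period c = face * coupon_rate / m = 7.200000
Periods per year m = 1; per-period yield y/m = 0.076000
Number of cashflows N = 10
Cashflows (t years, CF_t, discount factor 1/(1+y/m)^(m*t), PV):
  t = 1.0000: CF_t = 7.200000, DF = 0.929368, PV = 6.691450
  t = 2.0000: CF_t = 7.200000, DF = 0.863725, PV = 6.218820
  t = 3.0000: CF_t = 7.200000, DF = 0.802718, PV = 5.779572
  t = 4.0000: CF_t = 7.200000, DF = 0.746021, PV = 5.371349
  t = 5.0000: CF_t = 7.200000, DF = 0.693328, PV = 4.991960
  t = 6.0000: CF_t = 7.200000, DF = 0.644357, PV = 4.639368
  t = 7.0000: CF_t = 7.200000, DF = 0.598845, PV = 4.311681
  t = 8.0000: CF_t = 7.200000, DF = 0.556547, PV = 4.007138
  t = 9.0000: CF_t = 7.200000, DF = 0.517237, PV = 3.724106
  t = 10.0000: CF_t = 107.200000, DF = 0.480704, PV = 51.531415
Price P = sum_t PV_t = 97.266861
Macaulay numerator sum_t t * PV_t:
  t * PV_t at t = 1.0000: 6.691450
  t * PV_t at t = 2.0000: 12.437639
  t * PV_t at t = 3.0000: 17.338716
  t * PV_t at t = 4.0000: 21.485398
  t * PV_t at t = 5.0000: 24.959802
  t * PV_t at t = 6.0000: 27.836211
  t * PV_t at t = 7.0000: 30.181765
  t * PV_t at t = 8.0000: 32.057106
  t * PV_t at t = 9.0000: 33.516956
  t * PV_t at t = 10.0000: 515.314155
Macaulay duration D = (sum_t t * PV_t) / P = 721.819198 / 97.266861 = 7.421019

Answer: Macaulay duration = 7.4210 years


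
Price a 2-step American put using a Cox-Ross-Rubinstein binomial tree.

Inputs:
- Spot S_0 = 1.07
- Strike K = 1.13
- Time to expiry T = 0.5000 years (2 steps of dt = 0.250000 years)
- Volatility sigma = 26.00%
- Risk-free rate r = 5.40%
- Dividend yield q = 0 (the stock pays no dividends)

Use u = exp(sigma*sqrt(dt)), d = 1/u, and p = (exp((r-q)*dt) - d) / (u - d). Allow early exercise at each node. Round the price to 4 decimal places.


dt = T/N = 0.250000
u = exp(sigma*sqrt(dt)) = 1.138828; d = 1/u = 0.878095
p = (exp((r-q)*dt) - d) / (u - d) = 0.519674
Discount per step: exp(-r*dt) = 0.986591
Stock lattice S(k, i) with i counting down-moves:
  k=0: S(0,0) = 1.0700
  k=1: S(1,0) = 1.2185; S(1,1) = 0.9396
  k=2: S(2,0) = 1.3877; S(2,1) = 1.0700; S(2,2) = 0.8250
Terminal payoffs V(N, i) = max(K - S_T, 0):
  V(2,0) = 0.000000; V(2,1) = 0.060000; V(2,2) = 0.304975
Backward induction: V(k, i) = exp(-r*dt) * [p * V(k+1, i) + (1-p) * V(k+1, i+1)]; then take max(V_cont, immediate exercise) for American.
  V(1,0) = exp(-r*dt) * [p*0.000000 + (1-p)*0.060000] = 0.028433; exercise = 0.000000; V(1,0) = max -> 0.028433
  V(1,1) = exp(-r*dt) * [p*0.060000 + (1-p)*0.304975] = 0.175285; exercise = 0.190438; V(1,1) = max -> 0.190438
  V(0,0) = exp(-r*dt) * [p*0.028433 + (1-p)*0.190438] = 0.104824; exercise = 0.060000; V(0,0) = max -> 0.104824

Answer: Price = V(0,0) = 0.1048


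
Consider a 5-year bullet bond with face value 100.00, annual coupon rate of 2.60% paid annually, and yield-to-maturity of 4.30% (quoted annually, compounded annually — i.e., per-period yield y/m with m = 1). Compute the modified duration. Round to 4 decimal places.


Answer: Modified duration = 4.5459

Derivation:
Coupon per period c = face * coupon_rate / m = 2.600000
Periods per year m = 1; per-period yield y/m = 0.043000
Number of cashflows N = 5
Cashflows (t years, CF_t, discount factor 1/(1+y/m)^(m*t), PV):
  t = 1.0000: CF_t = 2.600000, DF = 0.958773, PV = 2.492809
  t = 2.0000: CF_t = 2.600000, DF = 0.919245, PV = 2.390038
  t = 3.0000: CF_t = 2.600000, DF = 0.881347, PV = 2.291503
  t = 4.0000: CF_t = 2.600000, DF = 0.845012, PV = 2.197031
  t = 5.0000: CF_t = 102.600000, DF = 0.810174, PV = 83.123882
Price P = sum_t PV_t = 92.495263
First compute Macaulay numerator sum_t t * PV_t:
  t * PV_t at t = 1.0000: 2.492809
  t * PV_t at t = 2.0000: 4.780075
  t * PV_t at t = 3.0000: 6.874509
  t * PV_t at t = 4.0000: 8.788123
  t * PV_t at t = 5.0000: 415.619411
Macaulay duration D = 438.554927 / 92.495263 = 4.741377
Modified duration = D / (1 + y/m) = 4.741377 / (1 + 0.043000) = 4.545903


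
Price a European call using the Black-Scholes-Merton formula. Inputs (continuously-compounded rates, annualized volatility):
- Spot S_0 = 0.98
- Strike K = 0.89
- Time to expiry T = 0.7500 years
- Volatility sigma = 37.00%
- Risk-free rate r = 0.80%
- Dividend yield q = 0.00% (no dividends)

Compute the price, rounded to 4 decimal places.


Answer: Price = 0.1723

Derivation:
d1 = (ln(S/K) + (r - q + 0.5*sigma^2) * T) / (sigma * sqrt(T)) = 0.47957088
d2 = d1 - sigma * sqrt(T) = 0.15914148
exp(-rT) = 0.99401796; exp(-qT) = 1.00000000
C = S_0 * exp(-qT) * N(d1) - K * exp(-rT) * N(d2)
N(d1) = 0.68423372; N(d2) = 0.56322130
C = 0.9800 * 1.00000000 * 0.68423372 - 0.8900 * 0.99401796 * 0.56322130 = 0.1723


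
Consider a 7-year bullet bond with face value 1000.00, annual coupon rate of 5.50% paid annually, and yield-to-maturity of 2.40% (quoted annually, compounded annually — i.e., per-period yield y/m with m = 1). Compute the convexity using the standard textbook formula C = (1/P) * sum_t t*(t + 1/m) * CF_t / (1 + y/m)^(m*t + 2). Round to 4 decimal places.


Coupon per period c = face * coupon_rate / m = 55.000000
Periods per year m = 1; per-period yield y/m = 0.024000
Number of cashflows N = 7
Cashflows (t years, CF_t, discount factor 1/(1+y/m)^(m*t), PV):
  t = 1.0000: CF_t = 55.000000, DF = 0.976562, PV = 53.710938
  t = 2.0000: CF_t = 55.000000, DF = 0.953674, PV = 52.452087
  t = 3.0000: CF_t = 55.000000, DF = 0.931323, PV = 51.222742
  t = 4.0000: CF_t = 55.000000, DF = 0.909495, PV = 50.022209
  t = 5.0000: CF_t = 55.000000, DF = 0.888178, PV = 48.849813
  t = 6.0000: CF_t = 55.000000, DF = 0.867362, PV = 47.704896
  t = 7.0000: CF_t = 1055.000000, DF = 0.847033, PV = 893.619759
Price P = sum_t PV_t = 1197.582443
Convexity numerator sum_t t*(t + 1/m) * CF_t / (1+y/m)^(m*t + 2):
  t = 1.0000: term = 102.445483
  t = 2.0000: term = 300.133252
  t = 3.0000: term = 586.197757
  t = 4.0000: term = 954.097912
  t = 5.0000: term = 1397.604363
  t = 6.0000: term = 1910.787215
  t = 7.0000: term = 47724.443935
Convexity = (1/P) * sum = 52975.709917 / 1197.582443 = 44.235543

Answer: Convexity = 44.2355


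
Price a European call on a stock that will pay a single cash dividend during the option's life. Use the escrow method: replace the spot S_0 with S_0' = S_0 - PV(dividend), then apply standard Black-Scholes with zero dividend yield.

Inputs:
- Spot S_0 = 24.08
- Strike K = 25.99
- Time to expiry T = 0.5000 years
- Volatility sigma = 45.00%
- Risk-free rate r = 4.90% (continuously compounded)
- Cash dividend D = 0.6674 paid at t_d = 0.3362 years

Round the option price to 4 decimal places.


Answer: Price = 2.2095

Derivation:
PV(D) = D * exp(-r * t_d) = 0.6674 * 0.98366115 = 0.65649545
S_0' = S_0 - PV(D) = 24.0800 - 0.65649545 = 23.42350455
d1 = (ln(S_0'/K) + (r + sigma^2/2)*T) / (sigma*sqrt(T)) = -0.09065694
d2 = d1 - sigma*sqrt(T) = -0.40885499
exp(-rT) = 0.97579769
N(d1) = 0.46388259; N(d2) = 0.34132304
C = S_0' * N(d1) - K * exp(-rT) * N(d2) = 23.42350455 * 0.46388259 - 25.9900 * 0.97579769 * 0.34132304 = 2.2095


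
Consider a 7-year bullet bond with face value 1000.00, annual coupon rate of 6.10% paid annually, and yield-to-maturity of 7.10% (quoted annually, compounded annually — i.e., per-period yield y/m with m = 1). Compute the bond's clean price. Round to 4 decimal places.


Coupon per period c = face * coupon_rate / m = 61.000000
Periods per year m = 1; per-period yield y/m = 0.071000
Number of cashflows N = 7
Cashflows (t years, CF_t, discount factor 1/(1+y/m)^(m*t), PV):
  t = 1.0000: CF_t = 61.000000, DF = 0.933707, PV = 56.956116
  t = 2.0000: CF_t = 61.000000, DF = 0.871808, PV = 53.180314
  t = 3.0000: CF_t = 61.000000, DF = 0.814013, PV = 49.654821
  t = 4.0000: CF_t = 61.000000, DF = 0.760050, PV = 46.363045
  t = 5.0000: CF_t = 61.000000, DF = 0.709664, PV = 43.289491
  t = 6.0000: CF_t = 61.000000, DF = 0.662618, PV = 40.419693
  t = 7.0000: CF_t = 1061.000000, DF = 0.618691, PV = 656.431009
Price P = sum_t PV_t = 946.294488

Answer: Price = 946.2945


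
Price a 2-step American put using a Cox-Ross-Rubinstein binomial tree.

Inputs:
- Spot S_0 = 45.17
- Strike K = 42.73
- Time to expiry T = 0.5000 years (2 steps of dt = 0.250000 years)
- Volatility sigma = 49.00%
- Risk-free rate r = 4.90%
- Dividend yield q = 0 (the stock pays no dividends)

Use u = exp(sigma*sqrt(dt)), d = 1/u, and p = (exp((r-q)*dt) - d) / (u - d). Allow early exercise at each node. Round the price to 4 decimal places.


Answer: Price = V(0,0) = 4.2220

Derivation:
dt = T/N = 0.250000
u = exp(sigma*sqrt(dt)) = 1.277621; d = 1/u = 0.782705
p = (exp((r-q)*dt) - d) / (u - d) = 0.463958
Discount per step: exp(-r*dt) = 0.987825
Stock lattice S(k, i) with i counting down-moves:
  k=0: S(0,0) = 45.1700
  k=1: S(1,0) = 57.7102; S(1,1) = 35.3548
  k=2: S(2,0) = 73.7317; S(2,1) = 45.1700; S(2,2) = 27.6723
Terminal payoffs V(N, i) = max(K - S_T, 0):
  V(2,0) = 0.000000; V(2,1) = 0.000000; V(2,2) = 15.057666
Backward induction: V(k, i) = exp(-r*dt) * [p * V(k+1, i) + (1-p) * V(k+1, i+1)]; then take max(V_cont, immediate exercise) for American.
  V(1,0) = exp(-r*dt) * [p*0.000000 + (1-p)*0.000000] = 0.000000; exercise = 0.000000; V(1,0) = max -> 0.000000
  V(1,1) = exp(-r*dt) * [p*0.000000 + (1-p)*15.057666] = 7.973262; exercise = 7.375236; V(1,1) = max -> 7.973262
  V(0,0) = exp(-r*dt) * [p*0.000000 + (1-p)*7.973262] = 4.221963; exercise = 0.000000; V(0,0) = max -> 4.221963


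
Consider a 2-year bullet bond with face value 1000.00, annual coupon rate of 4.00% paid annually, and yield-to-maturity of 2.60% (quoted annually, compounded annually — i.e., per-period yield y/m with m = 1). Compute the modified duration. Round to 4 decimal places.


Answer: Modified duration = 1.9123

Derivation:
Coupon per period c = face * coupon_rate / m = 40.000000
Periods per year m = 1; per-period yield y/m = 0.026000
Number of cashflows N = 2
Cashflows (t years, CF_t, discount factor 1/(1+y/m)^(m*t), PV):
  t = 1.0000: CF_t = 40.000000, DF = 0.974659, PV = 38.986355
  t = 2.0000: CF_t = 1040.000000, DF = 0.949960, PV = 987.958308
Price P = sum_t PV_t = 1026.944663
First compute Macaulay numerator sum_t t * PV_t:
  t * PV_t at t = 1.0000: 38.986355
  t * PV_t at t = 2.0000: 1975.916616
Macaulay duration D = 2014.902971 / 1026.944663 = 1.962037
Modified duration = D / (1 + y/m) = 1.962037 / (1 + 0.026000) = 1.912316


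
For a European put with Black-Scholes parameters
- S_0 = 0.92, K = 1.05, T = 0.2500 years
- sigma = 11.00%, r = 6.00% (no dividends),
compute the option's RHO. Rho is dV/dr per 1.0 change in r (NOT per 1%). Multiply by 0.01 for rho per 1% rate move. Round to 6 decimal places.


Answer: Rho = -0.254592

Derivation:
d1 = -2.1028958747; d2 = -2.1578958747
phi(d1) = 0.0437167453; exp(-qT) = 1.0000000000; exp(-rT) = 0.9851119396
N(-d2) = 0.9845320358
Rho = -K*T*exp(-rT)*N(-d2) = -1.0500 * 0.2500 * 0.9851119396 * 0.9845320358 = -0.254592


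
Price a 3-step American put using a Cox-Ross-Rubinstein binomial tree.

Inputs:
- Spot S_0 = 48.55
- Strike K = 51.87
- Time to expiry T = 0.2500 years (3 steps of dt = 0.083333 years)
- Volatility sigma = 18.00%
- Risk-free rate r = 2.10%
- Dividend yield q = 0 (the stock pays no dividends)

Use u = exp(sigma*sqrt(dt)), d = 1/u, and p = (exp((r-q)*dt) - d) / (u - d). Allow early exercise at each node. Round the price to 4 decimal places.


dt = T/N = 0.083333
u = exp(sigma*sqrt(dt)) = 1.053335; d = 1/u = 0.949365
p = (exp((r-q)*dt) - d) / (u - d) = 0.503859
Discount per step: exp(-r*dt) = 0.998252
Stock lattice S(k, i) with i counting down-moves:
  k=0: S(0,0) = 48.5500
  k=1: S(1,0) = 51.1394; S(1,1) = 46.0917
  k=2: S(2,0) = 53.8670; S(2,1) = 48.5500; S(2,2) = 43.7579
  k=3: S(3,0) = 56.7400; S(3,1) = 51.1394; S(3,2) = 46.0917; S(3,3) = 41.5422
Terminal payoffs V(N, i) = max(K - S_T, 0):
  V(3,0) = 0.000000; V(3,1) = 0.730575; V(3,2) = 5.778310; V(3,3) = 10.327806
Backward induction: V(k, i) = exp(-r*dt) * [p * V(k+1, i) + (1-p) * V(k+1, i+1)]; then take max(V_cont, immediate exercise) for American.
  V(2,0) = exp(-r*dt) * [p*0.000000 + (1-p)*0.730575] = 0.361835; exercise = 0.000000; V(2,0) = max -> 0.361835
  V(2,1) = exp(-r*dt) * [p*0.730575 + (1-p)*5.778310] = 3.229307; exercise = 3.320000; V(2,1) = max -> 3.320000
  V(2,2) = exp(-r*dt) * [p*5.778310 + (1-p)*10.327806] = 8.021452; exercise = 8.112145; V(2,2) = max -> 8.112145
  V(1,0) = exp(-r*dt) * [p*0.361835 + (1-p)*3.320000] = 1.826303; exercise = 0.730575; V(1,0) = max -> 1.826303
  V(1,1) = exp(-r*dt) * [p*3.320000 + (1-p)*8.112145] = 5.687617; exercise = 5.778310; V(1,1) = max -> 5.778310
  V(0,0) = exp(-r*dt) * [p*1.826303 + (1-p)*5.778310] = 3.780434; exercise = 3.320000; V(0,0) = max -> 3.780434

Answer: Price = V(0,0) = 3.7804


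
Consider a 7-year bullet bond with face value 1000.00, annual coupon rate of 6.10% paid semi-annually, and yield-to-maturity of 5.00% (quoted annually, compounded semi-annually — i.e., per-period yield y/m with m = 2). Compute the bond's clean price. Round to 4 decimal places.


Coupon per period c = face * coupon_rate / m = 30.500000
Periods per year m = 2; per-period yield y/m = 0.025000
Number of cashflows N = 14
Cashflows (t years, CF_t, discount factor 1/(1+y/m)^(m*t), PV):
  t = 0.5000: CF_t = 30.500000, DF = 0.975610, PV = 29.756098
  t = 1.0000: CF_t = 30.500000, DF = 0.951814, PV = 29.030339
  t = 1.5000: CF_t = 30.500000, DF = 0.928599, PV = 28.322282
  t = 2.0000: CF_t = 30.500000, DF = 0.905951, PV = 27.631495
  t = 2.5000: CF_t = 30.500000, DF = 0.883854, PV = 26.957556
  t = 3.0000: CF_t = 30.500000, DF = 0.862297, PV = 26.300054
  t = 3.5000: CF_t = 30.500000, DF = 0.841265, PV = 25.658590
  t = 4.0000: CF_t = 30.500000, DF = 0.820747, PV = 25.032770
  t = 4.5000: CF_t = 30.500000, DF = 0.800728, PV = 24.422215
  t = 5.0000: CF_t = 30.500000, DF = 0.781198, PV = 23.826551
  t = 5.5000: CF_t = 30.500000, DF = 0.762145, PV = 23.245416
  t = 6.0000: CF_t = 30.500000, DF = 0.743556, PV = 22.678454
  t = 6.5000: CF_t = 30.500000, DF = 0.725420, PV = 22.125321
  t = 7.0000: CF_t = 1030.500000, DF = 0.707727, PV = 729.312875
Price P = sum_t PV_t = 1064.300017

Answer: Price = 1064.3000


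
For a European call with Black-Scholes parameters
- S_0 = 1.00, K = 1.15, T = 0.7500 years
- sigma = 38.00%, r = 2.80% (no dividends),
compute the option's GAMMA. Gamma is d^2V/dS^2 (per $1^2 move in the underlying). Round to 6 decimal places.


Answer: Gamma = 1.189119

Derivation:
d1 = -0.1963353806; d2 = -0.5254250341
phi(d1) = 0.3913267759; exp(-qT) = 1.0000000000; exp(-rT) = 0.9792189646
Gamma = exp(-qT) * phi(d1) / (S * sigma * sqrt(T)) = 1.0000000000 * 0.3913267759 / (1.0000 * 0.3800 * 0.8660254038) = 1.189119


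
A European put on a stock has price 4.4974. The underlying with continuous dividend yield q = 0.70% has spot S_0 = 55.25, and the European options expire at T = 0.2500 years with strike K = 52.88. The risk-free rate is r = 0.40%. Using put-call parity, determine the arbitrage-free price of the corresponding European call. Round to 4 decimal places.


Answer: Call price = 6.8237

Derivation:
Put-call parity: C - P = S_0 * exp(-qT) - K * exp(-rT).
S_0 * exp(-qT) = 55.2500 * 0.99825153 = 55.15339705
K * exp(-rT) = 52.8800 * 0.99900050 = 52.82714643
C = P + S*exp(-qT) - K*exp(-rT)
C = 4.4974 + 55.15339705 - 52.82714643 = 6.8237


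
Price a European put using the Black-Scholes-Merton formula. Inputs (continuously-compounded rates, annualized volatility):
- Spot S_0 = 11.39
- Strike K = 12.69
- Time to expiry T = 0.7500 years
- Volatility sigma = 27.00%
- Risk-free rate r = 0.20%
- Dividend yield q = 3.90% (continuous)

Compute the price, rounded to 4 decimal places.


d1 = (ln(S/K) + (r - q + 0.5*sigma^2) * T) / (sigma * sqrt(T)) = -0.46398008
d2 = d1 - sigma * sqrt(T) = -0.69780694
exp(-rT) = 0.99850112; exp(-qT) = 0.97117364
P = K * exp(-rT) * N(-d2) - S_0 * exp(-qT) * N(-d1)
N(-d1) = 0.67866899; N(-d2) = 0.75735103
P = 12.6900 * 0.99850112 * 0.75735103 - 11.3900 * 0.97117364 * 0.67866899 = 2.0892

Answer: Price = 2.0892
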